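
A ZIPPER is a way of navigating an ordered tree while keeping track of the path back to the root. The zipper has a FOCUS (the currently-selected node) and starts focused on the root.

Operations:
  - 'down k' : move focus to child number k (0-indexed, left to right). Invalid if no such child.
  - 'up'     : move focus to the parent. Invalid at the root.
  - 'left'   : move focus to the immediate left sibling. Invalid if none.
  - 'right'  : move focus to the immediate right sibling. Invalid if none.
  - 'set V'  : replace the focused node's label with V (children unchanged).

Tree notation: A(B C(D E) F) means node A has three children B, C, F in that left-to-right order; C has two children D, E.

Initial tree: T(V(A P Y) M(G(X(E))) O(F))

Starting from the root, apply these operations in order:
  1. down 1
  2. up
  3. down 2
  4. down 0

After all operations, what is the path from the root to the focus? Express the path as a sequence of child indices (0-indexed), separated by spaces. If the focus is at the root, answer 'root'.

Step 1 (down 1): focus=M path=1 depth=1 children=['G'] left=['V'] right=['O'] parent=T
Step 2 (up): focus=T path=root depth=0 children=['V', 'M', 'O'] (at root)
Step 3 (down 2): focus=O path=2 depth=1 children=['F'] left=['V', 'M'] right=[] parent=T
Step 4 (down 0): focus=F path=2/0 depth=2 children=[] left=[] right=[] parent=O

Answer: 2 0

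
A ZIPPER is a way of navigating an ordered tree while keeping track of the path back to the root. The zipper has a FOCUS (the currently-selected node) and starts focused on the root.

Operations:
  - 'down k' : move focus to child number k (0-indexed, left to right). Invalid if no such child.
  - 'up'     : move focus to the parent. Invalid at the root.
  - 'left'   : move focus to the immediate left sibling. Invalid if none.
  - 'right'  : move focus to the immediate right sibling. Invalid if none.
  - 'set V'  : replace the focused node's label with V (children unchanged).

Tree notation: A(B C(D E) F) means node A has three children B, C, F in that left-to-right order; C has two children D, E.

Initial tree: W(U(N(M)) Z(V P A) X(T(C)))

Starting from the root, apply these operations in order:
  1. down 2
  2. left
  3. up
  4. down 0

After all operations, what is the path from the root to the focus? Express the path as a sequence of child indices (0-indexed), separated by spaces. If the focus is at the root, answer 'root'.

Step 1 (down 2): focus=X path=2 depth=1 children=['T'] left=['U', 'Z'] right=[] parent=W
Step 2 (left): focus=Z path=1 depth=1 children=['V', 'P', 'A'] left=['U'] right=['X'] parent=W
Step 3 (up): focus=W path=root depth=0 children=['U', 'Z', 'X'] (at root)
Step 4 (down 0): focus=U path=0 depth=1 children=['N'] left=[] right=['Z', 'X'] parent=W

Answer: 0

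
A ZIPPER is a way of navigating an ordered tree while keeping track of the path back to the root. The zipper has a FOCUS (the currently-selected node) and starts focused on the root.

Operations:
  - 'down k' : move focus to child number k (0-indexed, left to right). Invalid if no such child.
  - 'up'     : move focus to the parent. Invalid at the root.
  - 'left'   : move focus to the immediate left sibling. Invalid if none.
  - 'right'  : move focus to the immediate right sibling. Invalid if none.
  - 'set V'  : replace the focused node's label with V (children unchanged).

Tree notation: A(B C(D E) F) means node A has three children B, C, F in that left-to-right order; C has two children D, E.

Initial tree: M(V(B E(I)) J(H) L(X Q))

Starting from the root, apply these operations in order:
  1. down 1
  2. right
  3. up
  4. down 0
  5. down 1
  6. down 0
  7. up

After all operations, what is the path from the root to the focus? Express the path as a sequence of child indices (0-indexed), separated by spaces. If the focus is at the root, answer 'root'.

Answer: 0 1

Derivation:
Step 1 (down 1): focus=J path=1 depth=1 children=['H'] left=['V'] right=['L'] parent=M
Step 2 (right): focus=L path=2 depth=1 children=['X', 'Q'] left=['V', 'J'] right=[] parent=M
Step 3 (up): focus=M path=root depth=0 children=['V', 'J', 'L'] (at root)
Step 4 (down 0): focus=V path=0 depth=1 children=['B', 'E'] left=[] right=['J', 'L'] parent=M
Step 5 (down 1): focus=E path=0/1 depth=2 children=['I'] left=['B'] right=[] parent=V
Step 6 (down 0): focus=I path=0/1/0 depth=3 children=[] left=[] right=[] parent=E
Step 7 (up): focus=E path=0/1 depth=2 children=['I'] left=['B'] right=[] parent=V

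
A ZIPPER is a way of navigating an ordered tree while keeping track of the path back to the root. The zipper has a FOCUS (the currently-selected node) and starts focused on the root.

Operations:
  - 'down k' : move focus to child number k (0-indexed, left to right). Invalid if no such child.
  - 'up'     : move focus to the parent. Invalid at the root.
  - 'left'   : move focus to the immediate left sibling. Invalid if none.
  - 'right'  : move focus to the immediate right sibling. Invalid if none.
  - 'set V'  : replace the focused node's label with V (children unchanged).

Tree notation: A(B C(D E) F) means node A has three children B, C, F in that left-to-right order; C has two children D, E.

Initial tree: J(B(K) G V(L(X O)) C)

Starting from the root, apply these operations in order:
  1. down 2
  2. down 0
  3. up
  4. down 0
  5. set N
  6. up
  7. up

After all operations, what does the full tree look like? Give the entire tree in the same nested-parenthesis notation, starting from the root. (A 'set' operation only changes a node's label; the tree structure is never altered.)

Answer: J(B(K) G V(N(X O)) C)

Derivation:
Step 1 (down 2): focus=V path=2 depth=1 children=['L'] left=['B', 'G'] right=['C'] parent=J
Step 2 (down 0): focus=L path=2/0 depth=2 children=['X', 'O'] left=[] right=[] parent=V
Step 3 (up): focus=V path=2 depth=1 children=['L'] left=['B', 'G'] right=['C'] parent=J
Step 4 (down 0): focus=L path=2/0 depth=2 children=['X', 'O'] left=[] right=[] parent=V
Step 5 (set N): focus=N path=2/0 depth=2 children=['X', 'O'] left=[] right=[] parent=V
Step 6 (up): focus=V path=2 depth=1 children=['N'] left=['B', 'G'] right=['C'] parent=J
Step 7 (up): focus=J path=root depth=0 children=['B', 'G', 'V', 'C'] (at root)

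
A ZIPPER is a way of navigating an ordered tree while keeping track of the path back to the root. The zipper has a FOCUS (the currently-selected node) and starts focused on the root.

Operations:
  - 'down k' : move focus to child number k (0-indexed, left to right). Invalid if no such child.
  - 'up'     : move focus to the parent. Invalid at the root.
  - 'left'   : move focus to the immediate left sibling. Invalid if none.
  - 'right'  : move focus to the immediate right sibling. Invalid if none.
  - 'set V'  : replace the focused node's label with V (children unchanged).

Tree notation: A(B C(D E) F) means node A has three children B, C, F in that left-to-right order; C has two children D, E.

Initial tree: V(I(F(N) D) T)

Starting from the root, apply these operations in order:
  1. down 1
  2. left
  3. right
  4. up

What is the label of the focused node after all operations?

Step 1 (down 1): focus=T path=1 depth=1 children=[] left=['I'] right=[] parent=V
Step 2 (left): focus=I path=0 depth=1 children=['F', 'D'] left=[] right=['T'] parent=V
Step 3 (right): focus=T path=1 depth=1 children=[] left=['I'] right=[] parent=V
Step 4 (up): focus=V path=root depth=0 children=['I', 'T'] (at root)

Answer: V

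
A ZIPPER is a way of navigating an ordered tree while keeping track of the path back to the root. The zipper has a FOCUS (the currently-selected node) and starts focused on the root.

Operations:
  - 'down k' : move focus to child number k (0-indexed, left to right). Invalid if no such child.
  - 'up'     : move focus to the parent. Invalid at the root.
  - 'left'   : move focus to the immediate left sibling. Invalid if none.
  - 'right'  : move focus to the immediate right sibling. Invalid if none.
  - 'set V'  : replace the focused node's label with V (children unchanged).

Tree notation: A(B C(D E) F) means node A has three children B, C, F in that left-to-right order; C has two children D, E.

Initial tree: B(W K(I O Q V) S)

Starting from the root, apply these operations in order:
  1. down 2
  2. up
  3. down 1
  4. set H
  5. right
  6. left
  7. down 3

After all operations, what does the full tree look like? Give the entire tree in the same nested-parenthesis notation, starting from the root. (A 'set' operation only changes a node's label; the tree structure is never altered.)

Step 1 (down 2): focus=S path=2 depth=1 children=[] left=['W', 'K'] right=[] parent=B
Step 2 (up): focus=B path=root depth=0 children=['W', 'K', 'S'] (at root)
Step 3 (down 1): focus=K path=1 depth=1 children=['I', 'O', 'Q', 'V'] left=['W'] right=['S'] parent=B
Step 4 (set H): focus=H path=1 depth=1 children=['I', 'O', 'Q', 'V'] left=['W'] right=['S'] parent=B
Step 5 (right): focus=S path=2 depth=1 children=[] left=['W', 'H'] right=[] parent=B
Step 6 (left): focus=H path=1 depth=1 children=['I', 'O', 'Q', 'V'] left=['W'] right=['S'] parent=B
Step 7 (down 3): focus=V path=1/3 depth=2 children=[] left=['I', 'O', 'Q'] right=[] parent=H

Answer: B(W H(I O Q V) S)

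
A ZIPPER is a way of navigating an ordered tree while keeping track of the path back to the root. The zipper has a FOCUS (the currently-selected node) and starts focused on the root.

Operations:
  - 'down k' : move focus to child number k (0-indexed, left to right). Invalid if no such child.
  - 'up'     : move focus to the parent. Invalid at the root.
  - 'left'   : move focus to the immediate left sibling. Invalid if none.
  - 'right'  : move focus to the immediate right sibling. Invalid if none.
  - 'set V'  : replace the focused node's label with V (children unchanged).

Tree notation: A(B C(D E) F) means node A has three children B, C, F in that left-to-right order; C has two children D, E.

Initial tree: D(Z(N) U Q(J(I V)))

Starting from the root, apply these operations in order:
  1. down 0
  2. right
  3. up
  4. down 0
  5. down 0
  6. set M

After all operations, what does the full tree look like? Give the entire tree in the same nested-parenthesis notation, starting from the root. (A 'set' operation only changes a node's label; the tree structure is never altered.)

Answer: D(Z(M) U Q(J(I V)))

Derivation:
Step 1 (down 0): focus=Z path=0 depth=1 children=['N'] left=[] right=['U', 'Q'] parent=D
Step 2 (right): focus=U path=1 depth=1 children=[] left=['Z'] right=['Q'] parent=D
Step 3 (up): focus=D path=root depth=0 children=['Z', 'U', 'Q'] (at root)
Step 4 (down 0): focus=Z path=0 depth=1 children=['N'] left=[] right=['U', 'Q'] parent=D
Step 5 (down 0): focus=N path=0/0 depth=2 children=[] left=[] right=[] parent=Z
Step 6 (set M): focus=M path=0/0 depth=2 children=[] left=[] right=[] parent=Z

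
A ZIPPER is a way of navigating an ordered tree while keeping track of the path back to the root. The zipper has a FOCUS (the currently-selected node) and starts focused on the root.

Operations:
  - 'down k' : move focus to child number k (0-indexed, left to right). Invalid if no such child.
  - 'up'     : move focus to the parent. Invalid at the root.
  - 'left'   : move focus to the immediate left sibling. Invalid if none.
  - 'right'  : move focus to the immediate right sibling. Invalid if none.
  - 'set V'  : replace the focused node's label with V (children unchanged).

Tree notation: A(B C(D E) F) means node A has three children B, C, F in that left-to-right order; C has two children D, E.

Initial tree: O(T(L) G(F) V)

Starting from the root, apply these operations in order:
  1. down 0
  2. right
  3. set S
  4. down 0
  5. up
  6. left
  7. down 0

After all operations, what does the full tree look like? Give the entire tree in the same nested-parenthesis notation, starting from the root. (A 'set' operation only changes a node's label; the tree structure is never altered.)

Step 1 (down 0): focus=T path=0 depth=1 children=['L'] left=[] right=['G', 'V'] parent=O
Step 2 (right): focus=G path=1 depth=1 children=['F'] left=['T'] right=['V'] parent=O
Step 3 (set S): focus=S path=1 depth=1 children=['F'] left=['T'] right=['V'] parent=O
Step 4 (down 0): focus=F path=1/0 depth=2 children=[] left=[] right=[] parent=S
Step 5 (up): focus=S path=1 depth=1 children=['F'] left=['T'] right=['V'] parent=O
Step 6 (left): focus=T path=0 depth=1 children=['L'] left=[] right=['S', 'V'] parent=O
Step 7 (down 0): focus=L path=0/0 depth=2 children=[] left=[] right=[] parent=T

Answer: O(T(L) S(F) V)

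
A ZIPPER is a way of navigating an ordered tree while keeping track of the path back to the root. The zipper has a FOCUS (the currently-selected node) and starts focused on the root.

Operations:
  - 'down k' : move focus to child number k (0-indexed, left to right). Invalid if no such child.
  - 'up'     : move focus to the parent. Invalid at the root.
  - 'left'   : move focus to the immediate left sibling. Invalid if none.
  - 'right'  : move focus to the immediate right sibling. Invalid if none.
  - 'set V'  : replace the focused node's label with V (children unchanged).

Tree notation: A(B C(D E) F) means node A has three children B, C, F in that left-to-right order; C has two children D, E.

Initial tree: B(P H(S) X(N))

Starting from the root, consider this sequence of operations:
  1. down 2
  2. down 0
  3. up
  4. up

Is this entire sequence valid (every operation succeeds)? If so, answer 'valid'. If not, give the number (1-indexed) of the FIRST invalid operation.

Step 1 (down 2): focus=X path=2 depth=1 children=['N'] left=['P', 'H'] right=[] parent=B
Step 2 (down 0): focus=N path=2/0 depth=2 children=[] left=[] right=[] parent=X
Step 3 (up): focus=X path=2 depth=1 children=['N'] left=['P', 'H'] right=[] parent=B
Step 4 (up): focus=B path=root depth=0 children=['P', 'H', 'X'] (at root)

Answer: valid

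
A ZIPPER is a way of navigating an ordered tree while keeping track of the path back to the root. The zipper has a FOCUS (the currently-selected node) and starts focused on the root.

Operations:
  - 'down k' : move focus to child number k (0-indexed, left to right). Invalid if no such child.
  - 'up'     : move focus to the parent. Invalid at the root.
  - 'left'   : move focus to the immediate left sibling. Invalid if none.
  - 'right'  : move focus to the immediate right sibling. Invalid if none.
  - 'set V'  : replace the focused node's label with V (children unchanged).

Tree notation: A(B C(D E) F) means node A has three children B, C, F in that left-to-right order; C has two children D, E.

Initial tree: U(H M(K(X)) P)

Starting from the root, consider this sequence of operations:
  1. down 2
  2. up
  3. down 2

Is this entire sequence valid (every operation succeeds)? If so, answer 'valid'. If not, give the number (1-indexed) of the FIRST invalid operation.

Answer: valid

Derivation:
Step 1 (down 2): focus=P path=2 depth=1 children=[] left=['H', 'M'] right=[] parent=U
Step 2 (up): focus=U path=root depth=0 children=['H', 'M', 'P'] (at root)
Step 3 (down 2): focus=P path=2 depth=1 children=[] left=['H', 'M'] right=[] parent=U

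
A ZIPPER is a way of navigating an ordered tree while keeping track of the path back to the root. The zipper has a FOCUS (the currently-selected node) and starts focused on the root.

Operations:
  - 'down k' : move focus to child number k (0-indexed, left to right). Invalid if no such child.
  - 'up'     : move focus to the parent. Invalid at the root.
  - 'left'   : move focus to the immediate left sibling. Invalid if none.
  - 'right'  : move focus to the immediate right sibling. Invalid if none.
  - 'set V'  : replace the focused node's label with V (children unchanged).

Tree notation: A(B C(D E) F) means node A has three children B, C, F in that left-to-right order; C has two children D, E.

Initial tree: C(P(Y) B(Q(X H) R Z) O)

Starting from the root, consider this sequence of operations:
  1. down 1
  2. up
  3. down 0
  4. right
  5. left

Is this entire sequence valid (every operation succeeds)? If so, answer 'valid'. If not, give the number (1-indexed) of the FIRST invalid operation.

Answer: valid

Derivation:
Step 1 (down 1): focus=B path=1 depth=1 children=['Q', 'R', 'Z'] left=['P'] right=['O'] parent=C
Step 2 (up): focus=C path=root depth=0 children=['P', 'B', 'O'] (at root)
Step 3 (down 0): focus=P path=0 depth=1 children=['Y'] left=[] right=['B', 'O'] parent=C
Step 4 (right): focus=B path=1 depth=1 children=['Q', 'R', 'Z'] left=['P'] right=['O'] parent=C
Step 5 (left): focus=P path=0 depth=1 children=['Y'] left=[] right=['B', 'O'] parent=C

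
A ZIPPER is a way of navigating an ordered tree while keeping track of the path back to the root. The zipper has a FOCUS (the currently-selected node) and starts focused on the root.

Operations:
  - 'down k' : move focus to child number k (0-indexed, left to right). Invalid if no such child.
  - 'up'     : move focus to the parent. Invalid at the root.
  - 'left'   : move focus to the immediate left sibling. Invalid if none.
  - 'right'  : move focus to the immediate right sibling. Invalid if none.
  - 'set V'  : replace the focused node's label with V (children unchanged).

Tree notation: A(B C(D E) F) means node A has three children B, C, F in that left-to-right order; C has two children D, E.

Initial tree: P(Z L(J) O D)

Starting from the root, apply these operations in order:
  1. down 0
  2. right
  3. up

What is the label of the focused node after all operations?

Step 1 (down 0): focus=Z path=0 depth=1 children=[] left=[] right=['L', 'O', 'D'] parent=P
Step 2 (right): focus=L path=1 depth=1 children=['J'] left=['Z'] right=['O', 'D'] parent=P
Step 3 (up): focus=P path=root depth=0 children=['Z', 'L', 'O', 'D'] (at root)

Answer: P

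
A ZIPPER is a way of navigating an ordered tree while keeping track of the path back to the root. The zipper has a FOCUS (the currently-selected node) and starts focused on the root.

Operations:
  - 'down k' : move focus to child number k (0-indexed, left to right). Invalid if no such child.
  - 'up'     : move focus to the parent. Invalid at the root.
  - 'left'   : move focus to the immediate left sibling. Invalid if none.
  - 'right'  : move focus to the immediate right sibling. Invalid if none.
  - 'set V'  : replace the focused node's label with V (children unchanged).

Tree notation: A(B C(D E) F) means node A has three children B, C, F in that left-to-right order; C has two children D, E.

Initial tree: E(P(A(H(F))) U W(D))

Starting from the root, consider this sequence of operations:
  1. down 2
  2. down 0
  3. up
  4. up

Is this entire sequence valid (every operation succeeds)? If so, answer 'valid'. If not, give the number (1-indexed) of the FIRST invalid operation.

Step 1 (down 2): focus=W path=2 depth=1 children=['D'] left=['P', 'U'] right=[] parent=E
Step 2 (down 0): focus=D path=2/0 depth=2 children=[] left=[] right=[] parent=W
Step 3 (up): focus=W path=2 depth=1 children=['D'] left=['P', 'U'] right=[] parent=E
Step 4 (up): focus=E path=root depth=0 children=['P', 'U', 'W'] (at root)

Answer: valid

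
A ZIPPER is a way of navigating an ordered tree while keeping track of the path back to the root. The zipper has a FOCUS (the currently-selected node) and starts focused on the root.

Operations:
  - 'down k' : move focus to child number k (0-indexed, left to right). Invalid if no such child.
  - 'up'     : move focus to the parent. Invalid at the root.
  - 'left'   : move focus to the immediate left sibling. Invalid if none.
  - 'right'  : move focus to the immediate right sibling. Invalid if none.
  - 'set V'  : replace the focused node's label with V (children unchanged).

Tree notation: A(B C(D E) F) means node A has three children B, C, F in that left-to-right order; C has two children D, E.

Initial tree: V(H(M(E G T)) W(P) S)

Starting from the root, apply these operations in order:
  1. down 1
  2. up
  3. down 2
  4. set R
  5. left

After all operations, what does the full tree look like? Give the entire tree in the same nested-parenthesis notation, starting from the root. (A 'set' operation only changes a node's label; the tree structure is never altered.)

Step 1 (down 1): focus=W path=1 depth=1 children=['P'] left=['H'] right=['S'] parent=V
Step 2 (up): focus=V path=root depth=0 children=['H', 'W', 'S'] (at root)
Step 3 (down 2): focus=S path=2 depth=1 children=[] left=['H', 'W'] right=[] parent=V
Step 4 (set R): focus=R path=2 depth=1 children=[] left=['H', 'W'] right=[] parent=V
Step 5 (left): focus=W path=1 depth=1 children=['P'] left=['H'] right=['R'] parent=V

Answer: V(H(M(E G T)) W(P) R)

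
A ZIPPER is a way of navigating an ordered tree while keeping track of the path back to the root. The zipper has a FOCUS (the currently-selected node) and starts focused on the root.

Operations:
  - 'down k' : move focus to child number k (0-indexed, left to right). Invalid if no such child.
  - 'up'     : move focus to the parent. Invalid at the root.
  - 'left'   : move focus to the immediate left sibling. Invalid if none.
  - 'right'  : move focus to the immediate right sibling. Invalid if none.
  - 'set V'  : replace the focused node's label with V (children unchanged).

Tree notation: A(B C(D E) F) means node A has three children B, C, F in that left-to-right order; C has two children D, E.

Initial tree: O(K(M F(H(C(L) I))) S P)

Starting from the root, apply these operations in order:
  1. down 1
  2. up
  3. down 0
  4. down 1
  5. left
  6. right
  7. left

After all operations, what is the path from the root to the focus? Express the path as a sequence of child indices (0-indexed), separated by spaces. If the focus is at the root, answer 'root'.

Step 1 (down 1): focus=S path=1 depth=1 children=[] left=['K'] right=['P'] parent=O
Step 2 (up): focus=O path=root depth=0 children=['K', 'S', 'P'] (at root)
Step 3 (down 0): focus=K path=0 depth=1 children=['M', 'F'] left=[] right=['S', 'P'] parent=O
Step 4 (down 1): focus=F path=0/1 depth=2 children=['H'] left=['M'] right=[] parent=K
Step 5 (left): focus=M path=0/0 depth=2 children=[] left=[] right=['F'] parent=K
Step 6 (right): focus=F path=0/1 depth=2 children=['H'] left=['M'] right=[] parent=K
Step 7 (left): focus=M path=0/0 depth=2 children=[] left=[] right=['F'] parent=K

Answer: 0 0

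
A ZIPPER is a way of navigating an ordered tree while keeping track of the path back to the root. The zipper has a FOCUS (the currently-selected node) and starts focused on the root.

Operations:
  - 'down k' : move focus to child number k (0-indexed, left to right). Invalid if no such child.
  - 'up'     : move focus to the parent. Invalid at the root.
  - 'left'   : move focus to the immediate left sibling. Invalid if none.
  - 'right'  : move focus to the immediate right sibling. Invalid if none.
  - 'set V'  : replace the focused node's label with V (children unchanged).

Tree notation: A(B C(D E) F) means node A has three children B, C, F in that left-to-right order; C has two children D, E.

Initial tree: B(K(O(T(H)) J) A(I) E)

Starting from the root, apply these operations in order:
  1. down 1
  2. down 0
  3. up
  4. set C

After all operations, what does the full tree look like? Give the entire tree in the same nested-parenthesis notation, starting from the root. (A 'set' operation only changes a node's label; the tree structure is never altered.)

Step 1 (down 1): focus=A path=1 depth=1 children=['I'] left=['K'] right=['E'] parent=B
Step 2 (down 0): focus=I path=1/0 depth=2 children=[] left=[] right=[] parent=A
Step 3 (up): focus=A path=1 depth=1 children=['I'] left=['K'] right=['E'] parent=B
Step 4 (set C): focus=C path=1 depth=1 children=['I'] left=['K'] right=['E'] parent=B

Answer: B(K(O(T(H)) J) C(I) E)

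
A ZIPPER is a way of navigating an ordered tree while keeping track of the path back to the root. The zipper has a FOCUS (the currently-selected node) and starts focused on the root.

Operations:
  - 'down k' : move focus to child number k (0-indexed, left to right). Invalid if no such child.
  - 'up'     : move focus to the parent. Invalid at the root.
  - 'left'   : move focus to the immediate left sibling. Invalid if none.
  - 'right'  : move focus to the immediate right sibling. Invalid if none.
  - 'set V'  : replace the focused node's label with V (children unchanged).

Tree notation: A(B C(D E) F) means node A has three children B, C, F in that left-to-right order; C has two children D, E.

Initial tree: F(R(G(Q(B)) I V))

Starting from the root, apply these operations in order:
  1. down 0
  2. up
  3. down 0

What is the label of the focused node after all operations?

Step 1 (down 0): focus=R path=0 depth=1 children=['G', 'I', 'V'] left=[] right=[] parent=F
Step 2 (up): focus=F path=root depth=0 children=['R'] (at root)
Step 3 (down 0): focus=R path=0 depth=1 children=['G', 'I', 'V'] left=[] right=[] parent=F

Answer: R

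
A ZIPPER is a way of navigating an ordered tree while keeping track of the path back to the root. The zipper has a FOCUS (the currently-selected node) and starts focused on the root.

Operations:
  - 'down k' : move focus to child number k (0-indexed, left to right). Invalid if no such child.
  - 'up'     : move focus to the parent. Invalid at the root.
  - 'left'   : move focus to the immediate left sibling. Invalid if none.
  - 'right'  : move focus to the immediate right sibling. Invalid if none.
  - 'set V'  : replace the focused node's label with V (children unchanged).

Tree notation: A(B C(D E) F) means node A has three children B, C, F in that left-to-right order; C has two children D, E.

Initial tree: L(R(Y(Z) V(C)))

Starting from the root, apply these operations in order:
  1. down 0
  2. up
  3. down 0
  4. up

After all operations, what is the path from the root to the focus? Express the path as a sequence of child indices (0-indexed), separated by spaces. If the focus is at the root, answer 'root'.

Step 1 (down 0): focus=R path=0 depth=1 children=['Y', 'V'] left=[] right=[] parent=L
Step 2 (up): focus=L path=root depth=0 children=['R'] (at root)
Step 3 (down 0): focus=R path=0 depth=1 children=['Y', 'V'] left=[] right=[] parent=L
Step 4 (up): focus=L path=root depth=0 children=['R'] (at root)

Answer: root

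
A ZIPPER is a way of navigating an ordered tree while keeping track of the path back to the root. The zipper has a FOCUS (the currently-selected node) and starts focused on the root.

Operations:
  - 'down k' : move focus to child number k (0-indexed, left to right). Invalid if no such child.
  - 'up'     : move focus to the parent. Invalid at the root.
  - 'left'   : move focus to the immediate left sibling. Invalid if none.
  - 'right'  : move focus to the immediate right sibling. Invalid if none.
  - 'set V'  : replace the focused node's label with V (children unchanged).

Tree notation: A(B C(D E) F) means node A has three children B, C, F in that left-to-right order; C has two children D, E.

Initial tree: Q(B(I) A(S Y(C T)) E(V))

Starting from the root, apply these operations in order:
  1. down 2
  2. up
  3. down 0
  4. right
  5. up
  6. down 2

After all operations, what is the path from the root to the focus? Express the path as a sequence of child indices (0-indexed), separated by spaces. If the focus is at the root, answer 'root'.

Step 1 (down 2): focus=E path=2 depth=1 children=['V'] left=['B', 'A'] right=[] parent=Q
Step 2 (up): focus=Q path=root depth=0 children=['B', 'A', 'E'] (at root)
Step 3 (down 0): focus=B path=0 depth=1 children=['I'] left=[] right=['A', 'E'] parent=Q
Step 4 (right): focus=A path=1 depth=1 children=['S', 'Y'] left=['B'] right=['E'] parent=Q
Step 5 (up): focus=Q path=root depth=0 children=['B', 'A', 'E'] (at root)
Step 6 (down 2): focus=E path=2 depth=1 children=['V'] left=['B', 'A'] right=[] parent=Q

Answer: 2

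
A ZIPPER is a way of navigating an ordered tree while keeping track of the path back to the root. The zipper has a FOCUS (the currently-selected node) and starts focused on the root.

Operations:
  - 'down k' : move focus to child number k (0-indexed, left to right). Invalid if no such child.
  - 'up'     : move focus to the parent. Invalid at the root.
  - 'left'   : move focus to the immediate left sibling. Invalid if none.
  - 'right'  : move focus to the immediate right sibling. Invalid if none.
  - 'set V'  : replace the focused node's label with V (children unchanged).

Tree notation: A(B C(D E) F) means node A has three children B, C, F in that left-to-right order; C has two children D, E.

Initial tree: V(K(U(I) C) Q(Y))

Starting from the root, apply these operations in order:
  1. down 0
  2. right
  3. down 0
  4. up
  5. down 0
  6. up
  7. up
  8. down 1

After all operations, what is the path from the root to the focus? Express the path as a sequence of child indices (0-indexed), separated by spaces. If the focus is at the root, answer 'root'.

Answer: 1

Derivation:
Step 1 (down 0): focus=K path=0 depth=1 children=['U', 'C'] left=[] right=['Q'] parent=V
Step 2 (right): focus=Q path=1 depth=1 children=['Y'] left=['K'] right=[] parent=V
Step 3 (down 0): focus=Y path=1/0 depth=2 children=[] left=[] right=[] parent=Q
Step 4 (up): focus=Q path=1 depth=1 children=['Y'] left=['K'] right=[] parent=V
Step 5 (down 0): focus=Y path=1/0 depth=2 children=[] left=[] right=[] parent=Q
Step 6 (up): focus=Q path=1 depth=1 children=['Y'] left=['K'] right=[] parent=V
Step 7 (up): focus=V path=root depth=0 children=['K', 'Q'] (at root)
Step 8 (down 1): focus=Q path=1 depth=1 children=['Y'] left=['K'] right=[] parent=V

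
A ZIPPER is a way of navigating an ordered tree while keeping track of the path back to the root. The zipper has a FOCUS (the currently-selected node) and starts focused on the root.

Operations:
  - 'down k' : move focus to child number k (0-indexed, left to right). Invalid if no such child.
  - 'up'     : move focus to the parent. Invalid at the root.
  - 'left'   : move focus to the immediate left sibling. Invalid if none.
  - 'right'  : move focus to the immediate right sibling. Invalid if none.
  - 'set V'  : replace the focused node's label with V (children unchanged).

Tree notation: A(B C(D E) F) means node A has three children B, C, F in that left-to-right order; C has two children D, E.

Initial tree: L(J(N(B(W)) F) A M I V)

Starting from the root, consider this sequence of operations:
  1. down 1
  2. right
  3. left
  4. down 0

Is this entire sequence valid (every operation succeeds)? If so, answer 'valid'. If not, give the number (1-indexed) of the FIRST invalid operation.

Answer: 4

Derivation:
Step 1 (down 1): focus=A path=1 depth=1 children=[] left=['J'] right=['M', 'I', 'V'] parent=L
Step 2 (right): focus=M path=2 depth=1 children=[] left=['J', 'A'] right=['I', 'V'] parent=L
Step 3 (left): focus=A path=1 depth=1 children=[] left=['J'] right=['M', 'I', 'V'] parent=L
Step 4 (down 0): INVALID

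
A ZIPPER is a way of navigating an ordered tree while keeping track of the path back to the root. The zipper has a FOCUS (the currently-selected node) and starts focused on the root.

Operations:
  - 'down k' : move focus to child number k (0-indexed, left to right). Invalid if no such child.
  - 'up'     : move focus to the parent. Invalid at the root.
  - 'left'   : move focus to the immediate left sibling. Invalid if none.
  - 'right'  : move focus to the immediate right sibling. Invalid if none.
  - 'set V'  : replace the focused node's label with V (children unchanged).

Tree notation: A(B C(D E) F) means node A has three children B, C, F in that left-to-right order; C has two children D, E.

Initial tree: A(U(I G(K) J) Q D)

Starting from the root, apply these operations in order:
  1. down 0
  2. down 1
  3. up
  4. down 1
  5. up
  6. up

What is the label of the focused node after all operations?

Step 1 (down 0): focus=U path=0 depth=1 children=['I', 'G', 'J'] left=[] right=['Q', 'D'] parent=A
Step 2 (down 1): focus=G path=0/1 depth=2 children=['K'] left=['I'] right=['J'] parent=U
Step 3 (up): focus=U path=0 depth=1 children=['I', 'G', 'J'] left=[] right=['Q', 'D'] parent=A
Step 4 (down 1): focus=G path=0/1 depth=2 children=['K'] left=['I'] right=['J'] parent=U
Step 5 (up): focus=U path=0 depth=1 children=['I', 'G', 'J'] left=[] right=['Q', 'D'] parent=A
Step 6 (up): focus=A path=root depth=0 children=['U', 'Q', 'D'] (at root)

Answer: A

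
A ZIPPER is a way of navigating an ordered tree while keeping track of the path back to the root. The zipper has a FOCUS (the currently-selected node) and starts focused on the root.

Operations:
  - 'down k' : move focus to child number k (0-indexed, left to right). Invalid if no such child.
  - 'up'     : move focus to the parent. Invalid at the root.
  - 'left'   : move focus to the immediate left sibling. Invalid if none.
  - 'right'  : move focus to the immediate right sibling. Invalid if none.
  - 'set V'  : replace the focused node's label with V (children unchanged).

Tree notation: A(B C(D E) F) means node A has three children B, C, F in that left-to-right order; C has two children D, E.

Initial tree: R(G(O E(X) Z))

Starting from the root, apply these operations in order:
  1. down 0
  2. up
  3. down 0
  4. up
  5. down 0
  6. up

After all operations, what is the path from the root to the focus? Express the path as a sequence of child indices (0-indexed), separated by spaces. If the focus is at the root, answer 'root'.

Step 1 (down 0): focus=G path=0 depth=1 children=['O', 'E', 'Z'] left=[] right=[] parent=R
Step 2 (up): focus=R path=root depth=0 children=['G'] (at root)
Step 3 (down 0): focus=G path=0 depth=1 children=['O', 'E', 'Z'] left=[] right=[] parent=R
Step 4 (up): focus=R path=root depth=0 children=['G'] (at root)
Step 5 (down 0): focus=G path=0 depth=1 children=['O', 'E', 'Z'] left=[] right=[] parent=R
Step 6 (up): focus=R path=root depth=0 children=['G'] (at root)

Answer: root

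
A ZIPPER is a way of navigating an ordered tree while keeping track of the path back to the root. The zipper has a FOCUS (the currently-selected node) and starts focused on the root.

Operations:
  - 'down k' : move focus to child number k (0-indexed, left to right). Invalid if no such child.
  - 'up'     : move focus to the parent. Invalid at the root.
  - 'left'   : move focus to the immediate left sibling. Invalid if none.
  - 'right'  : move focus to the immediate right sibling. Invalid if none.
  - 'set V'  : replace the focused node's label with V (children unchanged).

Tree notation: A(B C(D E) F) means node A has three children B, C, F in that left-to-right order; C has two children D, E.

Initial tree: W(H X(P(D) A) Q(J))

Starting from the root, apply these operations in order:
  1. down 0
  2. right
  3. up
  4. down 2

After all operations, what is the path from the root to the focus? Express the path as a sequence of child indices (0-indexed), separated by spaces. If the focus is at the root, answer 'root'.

Step 1 (down 0): focus=H path=0 depth=1 children=[] left=[] right=['X', 'Q'] parent=W
Step 2 (right): focus=X path=1 depth=1 children=['P', 'A'] left=['H'] right=['Q'] parent=W
Step 3 (up): focus=W path=root depth=0 children=['H', 'X', 'Q'] (at root)
Step 4 (down 2): focus=Q path=2 depth=1 children=['J'] left=['H', 'X'] right=[] parent=W

Answer: 2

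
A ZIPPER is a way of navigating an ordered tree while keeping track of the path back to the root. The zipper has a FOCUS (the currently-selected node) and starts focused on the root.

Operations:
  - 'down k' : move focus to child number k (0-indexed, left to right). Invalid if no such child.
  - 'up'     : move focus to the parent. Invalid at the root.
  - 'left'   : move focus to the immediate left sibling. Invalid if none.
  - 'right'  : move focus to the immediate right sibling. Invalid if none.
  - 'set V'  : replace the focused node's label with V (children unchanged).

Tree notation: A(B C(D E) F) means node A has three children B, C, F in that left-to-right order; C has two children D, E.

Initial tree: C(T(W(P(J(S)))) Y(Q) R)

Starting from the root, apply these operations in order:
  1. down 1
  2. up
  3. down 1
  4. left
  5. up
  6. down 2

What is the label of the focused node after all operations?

Answer: R

Derivation:
Step 1 (down 1): focus=Y path=1 depth=1 children=['Q'] left=['T'] right=['R'] parent=C
Step 2 (up): focus=C path=root depth=0 children=['T', 'Y', 'R'] (at root)
Step 3 (down 1): focus=Y path=1 depth=1 children=['Q'] left=['T'] right=['R'] parent=C
Step 4 (left): focus=T path=0 depth=1 children=['W'] left=[] right=['Y', 'R'] parent=C
Step 5 (up): focus=C path=root depth=0 children=['T', 'Y', 'R'] (at root)
Step 6 (down 2): focus=R path=2 depth=1 children=[] left=['T', 'Y'] right=[] parent=C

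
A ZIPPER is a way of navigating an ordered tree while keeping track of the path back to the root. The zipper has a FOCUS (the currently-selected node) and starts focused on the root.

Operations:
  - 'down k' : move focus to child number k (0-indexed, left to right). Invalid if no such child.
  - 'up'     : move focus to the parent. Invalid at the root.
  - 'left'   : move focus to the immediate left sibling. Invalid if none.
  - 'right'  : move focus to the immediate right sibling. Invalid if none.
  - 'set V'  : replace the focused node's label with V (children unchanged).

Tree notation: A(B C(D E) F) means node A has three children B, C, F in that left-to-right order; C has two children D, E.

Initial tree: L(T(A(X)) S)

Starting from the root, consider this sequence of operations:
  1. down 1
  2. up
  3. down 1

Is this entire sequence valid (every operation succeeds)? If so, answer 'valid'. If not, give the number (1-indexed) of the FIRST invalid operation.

Step 1 (down 1): focus=S path=1 depth=1 children=[] left=['T'] right=[] parent=L
Step 2 (up): focus=L path=root depth=0 children=['T', 'S'] (at root)
Step 3 (down 1): focus=S path=1 depth=1 children=[] left=['T'] right=[] parent=L

Answer: valid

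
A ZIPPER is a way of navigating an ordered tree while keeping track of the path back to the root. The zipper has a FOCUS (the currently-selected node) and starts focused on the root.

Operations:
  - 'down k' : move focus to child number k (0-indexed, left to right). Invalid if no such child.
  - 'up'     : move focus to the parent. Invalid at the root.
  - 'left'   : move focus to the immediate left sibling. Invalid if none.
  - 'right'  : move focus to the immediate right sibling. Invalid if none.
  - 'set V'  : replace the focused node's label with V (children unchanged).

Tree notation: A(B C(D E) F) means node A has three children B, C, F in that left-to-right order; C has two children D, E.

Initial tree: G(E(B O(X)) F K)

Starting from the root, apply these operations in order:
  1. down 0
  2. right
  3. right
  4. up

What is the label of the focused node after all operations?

Answer: G

Derivation:
Step 1 (down 0): focus=E path=0 depth=1 children=['B', 'O'] left=[] right=['F', 'K'] parent=G
Step 2 (right): focus=F path=1 depth=1 children=[] left=['E'] right=['K'] parent=G
Step 3 (right): focus=K path=2 depth=1 children=[] left=['E', 'F'] right=[] parent=G
Step 4 (up): focus=G path=root depth=0 children=['E', 'F', 'K'] (at root)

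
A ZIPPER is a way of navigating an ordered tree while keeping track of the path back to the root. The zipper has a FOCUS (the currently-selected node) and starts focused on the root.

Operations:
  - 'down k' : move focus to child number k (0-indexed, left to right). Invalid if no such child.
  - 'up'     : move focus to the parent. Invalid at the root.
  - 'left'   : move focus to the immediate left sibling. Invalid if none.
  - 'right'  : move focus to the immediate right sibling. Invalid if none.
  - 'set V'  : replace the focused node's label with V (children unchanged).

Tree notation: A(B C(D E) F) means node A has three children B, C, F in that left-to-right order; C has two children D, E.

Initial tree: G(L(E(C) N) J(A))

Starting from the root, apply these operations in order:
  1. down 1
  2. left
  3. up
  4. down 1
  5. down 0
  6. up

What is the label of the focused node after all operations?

Step 1 (down 1): focus=J path=1 depth=1 children=['A'] left=['L'] right=[] parent=G
Step 2 (left): focus=L path=0 depth=1 children=['E', 'N'] left=[] right=['J'] parent=G
Step 3 (up): focus=G path=root depth=0 children=['L', 'J'] (at root)
Step 4 (down 1): focus=J path=1 depth=1 children=['A'] left=['L'] right=[] parent=G
Step 5 (down 0): focus=A path=1/0 depth=2 children=[] left=[] right=[] parent=J
Step 6 (up): focus=J path=1 depth=1 children=['A'] left=['L'] right=[] parent=G

Answer: J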